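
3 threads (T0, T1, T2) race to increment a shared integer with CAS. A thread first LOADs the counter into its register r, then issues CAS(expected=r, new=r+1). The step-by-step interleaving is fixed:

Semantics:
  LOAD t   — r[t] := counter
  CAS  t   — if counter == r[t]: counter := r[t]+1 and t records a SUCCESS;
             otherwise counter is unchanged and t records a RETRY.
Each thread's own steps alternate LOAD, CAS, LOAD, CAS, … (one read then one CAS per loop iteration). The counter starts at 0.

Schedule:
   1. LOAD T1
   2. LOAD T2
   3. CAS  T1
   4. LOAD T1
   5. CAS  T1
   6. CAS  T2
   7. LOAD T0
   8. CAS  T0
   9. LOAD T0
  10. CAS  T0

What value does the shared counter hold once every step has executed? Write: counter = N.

1. LOAD T1 → mem=0 r[T1]=0 [LOAD]
2. LOAD T2 → mem=0 r[T2]=0 [LOAD]
3. CAS T1 → mem=1 r[T1]=0 [OK]
4. LOAD T1 → mem=1 r[T1]=1 [LOAD]
5. CAS T1 → mem=2 r[T1]=1 [OK]
6. CAS T2 → mem=2 r[T2]=0 [RETRY]
7. LOAD T0 → mem=2 r[T0]=2 [LOAD]
8. CAS T0 → mem=3 r[T0]=2 [OK]
9. LOAD T0 → mem=3 r[T0]=3 [LOAD]
10. CAS T0 → mem=4 r[T0]=3 [OK]

counter = 4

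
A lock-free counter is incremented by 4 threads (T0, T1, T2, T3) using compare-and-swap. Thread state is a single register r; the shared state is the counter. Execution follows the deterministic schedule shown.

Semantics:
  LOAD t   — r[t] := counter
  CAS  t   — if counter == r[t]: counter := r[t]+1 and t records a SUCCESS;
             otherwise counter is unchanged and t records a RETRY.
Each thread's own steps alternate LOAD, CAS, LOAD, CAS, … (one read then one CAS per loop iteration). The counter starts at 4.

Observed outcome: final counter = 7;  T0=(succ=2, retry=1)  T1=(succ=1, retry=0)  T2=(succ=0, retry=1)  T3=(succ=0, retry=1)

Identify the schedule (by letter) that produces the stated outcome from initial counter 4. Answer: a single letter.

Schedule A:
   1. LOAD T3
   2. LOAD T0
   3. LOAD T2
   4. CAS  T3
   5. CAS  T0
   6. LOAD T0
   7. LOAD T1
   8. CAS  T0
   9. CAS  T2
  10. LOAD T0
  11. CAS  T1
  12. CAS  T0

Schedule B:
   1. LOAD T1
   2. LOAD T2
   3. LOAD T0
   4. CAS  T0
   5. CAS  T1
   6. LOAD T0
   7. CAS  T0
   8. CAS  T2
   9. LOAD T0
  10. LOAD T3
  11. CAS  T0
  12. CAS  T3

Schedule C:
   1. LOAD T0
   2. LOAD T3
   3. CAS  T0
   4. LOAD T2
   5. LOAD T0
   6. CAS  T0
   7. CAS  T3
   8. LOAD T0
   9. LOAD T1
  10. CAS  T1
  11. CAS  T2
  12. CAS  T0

Tracing schedule C:
T0 LOAD — after: cnt=4, r=4 — load
T3 LOAD — after: cnt=4, r=4 — load
T0 CAS — after: cnt=5, r=4 — ok
T2 LOAD — after: cnt=5, r=5 — load
T0 LOAD — after: cnt=5, r=5 — load
T0 CAS — after: cnt=6, r=5 — ok
T3 CAS — after: cnt=6, r=4 — retry
T0 LOAD — after: cnt=6, r=6 — load
T1 LOAD — after: cnt=6, r=6 — load
T1 CAS — after: cnt=7, r=6 — ok
T2 CAS — after: cnt=7, r=5 — retry
T0 CAS — after: cnt=7, r=6 — retry

C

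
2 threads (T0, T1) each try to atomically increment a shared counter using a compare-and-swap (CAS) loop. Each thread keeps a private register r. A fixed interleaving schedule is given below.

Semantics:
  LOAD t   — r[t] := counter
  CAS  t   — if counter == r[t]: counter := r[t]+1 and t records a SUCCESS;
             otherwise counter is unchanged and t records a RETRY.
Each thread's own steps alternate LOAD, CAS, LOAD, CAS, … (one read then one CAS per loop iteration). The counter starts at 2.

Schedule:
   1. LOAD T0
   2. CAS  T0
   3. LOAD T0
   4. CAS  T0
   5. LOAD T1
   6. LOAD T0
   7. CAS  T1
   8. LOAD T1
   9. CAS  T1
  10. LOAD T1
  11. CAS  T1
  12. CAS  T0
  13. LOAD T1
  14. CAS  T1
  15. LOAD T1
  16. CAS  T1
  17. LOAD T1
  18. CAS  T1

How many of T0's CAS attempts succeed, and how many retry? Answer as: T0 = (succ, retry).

T0 = (2, 1)

[1] T0.load  rd  (counter 2, T0.r 2)
[2] T0.cas  hit  (counter 3, T0.r 2)
[3] T0.load  rd  (counter 3, T0.r 3)
[4] T0.cas  hit  (counter 4, T0.r 3)
[5] T1.load  rd  (counter 4, T1.r 4)
[6] T0.load  rd  (counter 4, T0.r 4)
[7] T1.cas  hit  (counter 5, T1.r 4)
[8] T1.load  rd  (counter 5, T1.r 5)
[9] T1.cas  hit  (counter 6, T1.r 5)
[10] T1.load  rd  (counter 6, T1.r 6)
[11] T1.cas  hit  (counter 7, T1.r 6)
[12] T0.cas  miss  (counter 7, T0.r 4)
[13] T1.load  rd  (counter 7, T1.r 7)
[14] T1.cas  hit  (counter 8, T1.r 7)
[15] T1.load  rd  (counter 8, T1.r 8)
[16] T1.cas  hit  (counter 9, T1.r 8)
[17] T1.load  rd  (counter 9, T1.r 9)
[18] T1.cas  hit  (counter 10, T1.r 9)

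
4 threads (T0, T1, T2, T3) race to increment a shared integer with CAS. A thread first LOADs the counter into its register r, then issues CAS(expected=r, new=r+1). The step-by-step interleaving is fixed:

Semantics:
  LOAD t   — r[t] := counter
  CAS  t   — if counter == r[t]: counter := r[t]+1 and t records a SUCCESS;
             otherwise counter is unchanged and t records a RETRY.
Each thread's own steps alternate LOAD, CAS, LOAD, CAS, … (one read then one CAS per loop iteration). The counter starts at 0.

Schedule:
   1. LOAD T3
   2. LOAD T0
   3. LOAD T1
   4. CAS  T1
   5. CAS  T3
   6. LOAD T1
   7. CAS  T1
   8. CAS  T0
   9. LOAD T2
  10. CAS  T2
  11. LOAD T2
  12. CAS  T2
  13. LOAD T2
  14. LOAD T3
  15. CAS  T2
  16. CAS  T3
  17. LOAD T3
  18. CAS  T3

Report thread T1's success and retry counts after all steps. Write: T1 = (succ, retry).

1. LOAD T3 → mem=0 r[T3]=0 [LOAD]
2. LOAD T0 → mem=0 r[T0]=0 [LOAD]
3. LOAD T1 → mem=0 r[T1]=0 [LOAD]
4. CAS T1 → mem=1 r[T1]=0 [OK]
5. CAS T3 → mem=1 r[T3]=0 [RETRY]
6. LOAD T1 → mem=1 r[T1]=1 [LOAD]
7. CAS T1 → mem=2 r[T1]=1 [OK]
8. CAS T0 → mem=2 r[T0]=0 [RETRY]
9. LOAD T2 → mem=2 r[T2]=2 [LOAD]
10. CAS T2 → mem=3 r[T2]=2 [OK]
11. LOAD T2 → mem=3 r[T2]=3 [LOAD]
12. CAS T2 → mem=4 r[T2]=3 [OK]
13. LOAD T2 → mem=4 r[T2]=4 [LOAD]
14. LOAD T3 → mem=4 r[T3]=4 [LOAD]
15. CAS T2 → mem=5 r[T2]=4 [OK]
16. CAS T3 → mem=5 r[T3]=4 [RETRY]
17. LOAD T3 → mem=5 r[T3]=5 [LOAD]
18. CAS T3 → mem=6 r[T3]=5 [OK]

T1 = (2, 0)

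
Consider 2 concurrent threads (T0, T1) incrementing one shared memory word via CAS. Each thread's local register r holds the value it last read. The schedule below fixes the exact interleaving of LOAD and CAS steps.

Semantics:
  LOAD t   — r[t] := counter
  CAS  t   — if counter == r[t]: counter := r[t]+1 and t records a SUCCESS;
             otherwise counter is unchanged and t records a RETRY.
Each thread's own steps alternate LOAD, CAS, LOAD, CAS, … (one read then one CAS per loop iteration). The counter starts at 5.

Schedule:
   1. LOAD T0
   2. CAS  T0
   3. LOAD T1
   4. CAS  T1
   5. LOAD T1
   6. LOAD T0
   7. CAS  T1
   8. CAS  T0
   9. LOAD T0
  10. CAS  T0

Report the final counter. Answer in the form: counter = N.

counter = 9

T0 LOAD — after: cnt=5, r=5 — load
T0 CAS — after: cnt=6, r=5 — ok
T1 LOAD — after: cnt=6, r=6 — load
T1 CAS — after: cnt=7, r=6 — ok
T1 LOAD — after: cnt=7, r=7 — load
T0 LOAD — after: cnt=7, r=7 — load
T1 CAS — after: cnt=8, r=7 — ok
T0 CAS — after: cnt=8, r=7 — retry
T0 LOAD — after: cnt=8, r=8 — load
T0 CAS — after: cnt=9, r=8 — ok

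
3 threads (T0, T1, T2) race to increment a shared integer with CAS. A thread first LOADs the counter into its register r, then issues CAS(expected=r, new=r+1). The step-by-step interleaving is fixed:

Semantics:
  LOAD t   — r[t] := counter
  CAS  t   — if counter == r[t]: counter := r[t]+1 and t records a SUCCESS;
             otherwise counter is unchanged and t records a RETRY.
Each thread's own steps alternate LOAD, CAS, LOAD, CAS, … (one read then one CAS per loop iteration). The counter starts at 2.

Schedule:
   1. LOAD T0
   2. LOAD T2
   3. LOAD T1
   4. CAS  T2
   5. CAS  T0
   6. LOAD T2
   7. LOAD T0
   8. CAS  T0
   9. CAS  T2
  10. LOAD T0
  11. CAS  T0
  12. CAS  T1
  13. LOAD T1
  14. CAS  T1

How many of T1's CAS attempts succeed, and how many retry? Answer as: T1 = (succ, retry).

   1) LOAD T0:  M=2  r_T0=2
   2) LOAD T2:  M=2  r_T2=2
   3) LOAD T1:  M=2  r_T1=2
   4) CAS  T2:  M=3  r_T2=2 ✓
   5) CAS  T0:  M=3  r_T0=2 ✗
   6) LOAD T2:  M=3  r_T2=3
   7) LOAD T0:  M=3  r_T0=3
   8) CAS  T0:  M=4  r_T0=3 ✓
   9) CAS  T2:  M=4  r_T2=3 ✗
  10) LOAD T0:  M=4  r_T0=4
  11) CAS  T0:  M=5  r_T0=4 ✓
  12) CAS  T1:  M=5  r_T1=2 ✗
  13) LOAD T1:  M=5  r_T1=5
  14) CAS  T1:  M=6  r_T1=5 ✓

T1 = (1, 1)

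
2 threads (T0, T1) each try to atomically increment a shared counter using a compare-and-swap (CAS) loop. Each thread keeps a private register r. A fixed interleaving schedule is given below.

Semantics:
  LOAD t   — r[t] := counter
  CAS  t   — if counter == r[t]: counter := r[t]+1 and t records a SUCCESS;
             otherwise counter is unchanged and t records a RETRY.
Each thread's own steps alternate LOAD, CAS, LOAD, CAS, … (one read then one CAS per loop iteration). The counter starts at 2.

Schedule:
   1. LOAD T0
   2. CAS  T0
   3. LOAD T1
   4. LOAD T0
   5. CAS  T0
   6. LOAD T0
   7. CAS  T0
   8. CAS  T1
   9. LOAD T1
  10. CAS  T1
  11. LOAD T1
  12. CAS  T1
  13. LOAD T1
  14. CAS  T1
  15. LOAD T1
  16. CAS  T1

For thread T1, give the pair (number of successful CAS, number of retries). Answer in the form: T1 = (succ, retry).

T1 = (4, 1)

   1) LOAD T0:  M=2  r_T0=2
   2) CAS  T0:  M=3  r_T0=2 ✓
   3) LOAD T1:  M=3  r_T1=3
   4) LOAD T0:  M=3  r_T0=3
   5) CAS  T0:  M=4  r_T0=3 ✓
   6) LOAD T0:  M=4  r_T0=4
   7) CAS  T0:  M=5  r_T0=4 ✓
   8) CAS  T1:  M=5  r_T1=3 ✗
   9) LOAD T1:  M=5  r_T1=5
  10) CAS  T1:  M=6  r_T1=5 ✓
  11) LOAD T1:  M=6  r_T1=6
  12) CAS  T1:  M=7  r_T1=6 ✓
  13) LOAD T1:  M=7  r_T1=7
  14) CAS  T1:  M=8  r_T1=7 ✓
  15) LOAD T1:  M=8  r_T1=8
  16) CAS  T1:  M=9  r_T1=8 ✓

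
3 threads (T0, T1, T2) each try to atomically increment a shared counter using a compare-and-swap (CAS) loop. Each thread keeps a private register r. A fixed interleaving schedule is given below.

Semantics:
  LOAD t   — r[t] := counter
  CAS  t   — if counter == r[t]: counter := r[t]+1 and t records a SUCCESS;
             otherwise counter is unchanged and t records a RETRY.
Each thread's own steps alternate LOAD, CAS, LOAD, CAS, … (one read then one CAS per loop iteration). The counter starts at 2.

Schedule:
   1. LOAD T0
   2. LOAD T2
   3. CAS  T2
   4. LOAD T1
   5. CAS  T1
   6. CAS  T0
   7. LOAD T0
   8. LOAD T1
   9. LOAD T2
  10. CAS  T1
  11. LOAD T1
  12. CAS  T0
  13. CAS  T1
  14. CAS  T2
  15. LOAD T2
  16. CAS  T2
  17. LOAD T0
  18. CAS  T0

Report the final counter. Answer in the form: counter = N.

[1] T0.load  rd  (counter 2, T0.r 2)
[2] T2.load  rd  (counter 2, T2.r 2)
[3] T2.cas  hit  (counter 3, T2.r 2)
[4] T1.load  rd  (counter 3, T1.r 3)
[5] T1.cas  hit  (counter 4, T1.r 3)
[6] T0.cas  miss  (counter 4, T0.r 2)
[7] T0.load  rd  (counter 4, T0.r 4)
[8] T1.load  rd  (counter 4, T1.r 4)
[9] T2.load  rd  (counter 4, T2.r 4)
[10] T1.cas  hit  (counter 5, T1.r 4)
[11] T1.load  rd  (counter 5, T1.r 5)
[12] T0.cas  miss  (counter 5, T0.r 4)
[13] T1.cas  hit  (counter 6, T1.r 5)
[14] T2.cas  miss  (counter 6, T2.r 4)
[15] T2.load  rd  (counter 6, T2.r 6)
[16] T2.cas  hit  (counter 7, T2.r 6)
[17] T0.load  rd  (counter 7, T0.r 7)
[18] T0.cas  hit  (counter 8, T0.r 7)

counter = 8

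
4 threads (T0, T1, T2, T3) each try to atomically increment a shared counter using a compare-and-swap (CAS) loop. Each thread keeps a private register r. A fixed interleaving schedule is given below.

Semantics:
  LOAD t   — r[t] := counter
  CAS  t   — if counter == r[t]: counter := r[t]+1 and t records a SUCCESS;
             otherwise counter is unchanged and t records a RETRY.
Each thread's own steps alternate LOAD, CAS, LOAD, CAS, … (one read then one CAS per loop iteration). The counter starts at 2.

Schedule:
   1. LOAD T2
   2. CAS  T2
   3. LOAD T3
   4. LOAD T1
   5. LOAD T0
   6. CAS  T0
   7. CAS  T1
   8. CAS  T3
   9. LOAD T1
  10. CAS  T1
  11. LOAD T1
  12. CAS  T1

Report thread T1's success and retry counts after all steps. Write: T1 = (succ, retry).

T1 = (2, 1)

step 1: T2 LOAD ⇒ load; ctr=2 reg=2
step 2: T2 CAS ⇒ ok; ctr=3 reg=2
step 3: T3 LOAD ⇒ load; ctr=3 reg=3
step 4: T1 LOAD ⇒ load; ctr=3 reg=3
step 5: T0 LOAD ⇒ load; ctr=3 reg=3
step 6: T0 CAS ⇒ ok; ctr=4 reg=3
step 7: T1 CAS ⇒ retry; ctr=4 reg=3
step 8: T3 CAS ⇒ retry; ctr=4 reg=3
step 9: T1 LOAD ⇒ load; ctr=4 reg=4
step 10: T1 CAS ⇒ ok; ctr=5 reg=4
step 11: T1 LOAD ⇒ load; ctr=5 reg=5
step 12: T1 CAS ⇒ ok; ctr=6 reg=5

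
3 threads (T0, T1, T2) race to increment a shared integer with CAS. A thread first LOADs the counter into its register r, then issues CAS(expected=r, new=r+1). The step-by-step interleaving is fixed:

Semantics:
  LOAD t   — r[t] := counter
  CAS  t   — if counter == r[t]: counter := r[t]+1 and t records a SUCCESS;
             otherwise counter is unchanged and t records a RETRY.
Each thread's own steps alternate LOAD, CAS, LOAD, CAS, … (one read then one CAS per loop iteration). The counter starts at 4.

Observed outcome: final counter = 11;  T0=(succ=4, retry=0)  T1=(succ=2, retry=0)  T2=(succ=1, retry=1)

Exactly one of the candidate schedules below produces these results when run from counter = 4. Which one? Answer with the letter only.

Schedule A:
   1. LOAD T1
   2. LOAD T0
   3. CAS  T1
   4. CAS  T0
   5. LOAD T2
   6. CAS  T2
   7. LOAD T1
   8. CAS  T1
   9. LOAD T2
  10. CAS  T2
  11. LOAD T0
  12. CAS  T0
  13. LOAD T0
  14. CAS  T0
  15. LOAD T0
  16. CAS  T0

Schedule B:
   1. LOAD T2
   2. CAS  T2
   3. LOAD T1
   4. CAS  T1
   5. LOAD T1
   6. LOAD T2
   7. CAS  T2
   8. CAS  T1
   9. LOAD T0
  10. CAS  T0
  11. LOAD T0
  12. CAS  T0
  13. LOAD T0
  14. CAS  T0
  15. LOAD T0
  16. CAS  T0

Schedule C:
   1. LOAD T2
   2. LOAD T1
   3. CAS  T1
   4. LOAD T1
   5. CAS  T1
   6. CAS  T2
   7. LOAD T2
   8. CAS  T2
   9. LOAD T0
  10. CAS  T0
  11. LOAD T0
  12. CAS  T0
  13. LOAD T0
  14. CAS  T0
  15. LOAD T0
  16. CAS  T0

C

Tracing schedule C:
#1 T2 reads 4
#2 T1 reads 4
#3 T1 CAS(4→5) writes; counter now 5
#4 T1 reads 5
#5 T1 CAS(5→6) writes; counter now 6
#6 T2 CAS(4→5) fails; counter now 6
#7 T2 reads 6
#8 T2 CAS(6→7) writes; counter now 7
#9 T0 reads 7
#10 T0 CAS(7→8) writes; counter now 8
#11 T0 reads 8
#12 T0 CAS(8→9) writes; counter now 9
#13 T0 reads 9
#14 T0 CAS(9→10) writes; counter now 10
#15 T0 reads 10
#16 T0 CAS(10→11) writes; counter now 11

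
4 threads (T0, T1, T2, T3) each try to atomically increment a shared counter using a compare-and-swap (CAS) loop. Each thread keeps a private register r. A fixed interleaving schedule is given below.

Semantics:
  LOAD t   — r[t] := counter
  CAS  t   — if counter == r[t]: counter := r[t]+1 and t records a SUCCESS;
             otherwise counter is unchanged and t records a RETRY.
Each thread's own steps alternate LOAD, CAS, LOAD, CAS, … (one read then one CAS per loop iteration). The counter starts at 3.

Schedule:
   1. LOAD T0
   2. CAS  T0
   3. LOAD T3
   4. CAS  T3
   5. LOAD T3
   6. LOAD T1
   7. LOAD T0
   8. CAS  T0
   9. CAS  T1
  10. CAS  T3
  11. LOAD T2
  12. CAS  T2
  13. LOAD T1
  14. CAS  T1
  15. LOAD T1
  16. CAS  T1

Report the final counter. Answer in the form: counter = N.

counter = 9

1. LOAD T0 → mem=3 r[T0]=3 [LOAD]
2. CAS T0 → mem=4 r[T0]=3 [OK]
3. LOAD T3 → mem=4 r[T3]=4 [LOAD]
4. CAS T3 → mem=5 r[T3]=4 [OK]
5. LOAD T3 → mem=5 r[T3]=5 [LOAD]
6. LOAD T1 → mem=5 r[T1]=5 [LOAD]
7. LOAD T0 → mem=5 r[T0]=5 [LOAD]
8. CAS T0 → mem=6 r[T0]=5 [OK]
9. CAS T1 → mem=6 r[T1]=5 [RETRY]
10. CAS T3 → mem=6 r[T3]=5 [RETRY]
11. LOAD T2 → mem=6 r[T2]=6 [LOAD]
12. CAS T2 → mem=7 r[T2]=6 [OK]
13. LOAD T1 → mem=7 r[T1]=7 [LOAD]
14. CAS T1 → mem=8 r[T1]=7 [OK]
15. LOAD T1 → mem=8 r[T1]=8 [LOAD]
16. CAS T1 → mem=9 r[T1]=8 [OK]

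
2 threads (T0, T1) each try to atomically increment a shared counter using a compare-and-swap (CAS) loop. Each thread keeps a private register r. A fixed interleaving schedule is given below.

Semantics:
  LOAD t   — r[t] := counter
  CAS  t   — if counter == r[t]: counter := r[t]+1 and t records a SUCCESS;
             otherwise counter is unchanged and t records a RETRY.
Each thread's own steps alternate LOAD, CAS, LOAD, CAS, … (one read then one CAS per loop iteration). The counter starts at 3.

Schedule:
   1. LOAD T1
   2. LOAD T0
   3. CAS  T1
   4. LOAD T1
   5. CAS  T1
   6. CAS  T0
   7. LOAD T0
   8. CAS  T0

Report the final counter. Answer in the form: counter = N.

#1 T1 reads 3
#2 T0 reads 3
#3 T1 CAS(3→4) writes; counter now 4
#4 T1 reads 4
#5 T1 CAS(4→5) writes; counter now 5
#6 T0 CAS(3→4) fails; counter now 5
#7 T0 reads 5
#8 T0 CAS(5→6) writes; counter now 6

counter = 6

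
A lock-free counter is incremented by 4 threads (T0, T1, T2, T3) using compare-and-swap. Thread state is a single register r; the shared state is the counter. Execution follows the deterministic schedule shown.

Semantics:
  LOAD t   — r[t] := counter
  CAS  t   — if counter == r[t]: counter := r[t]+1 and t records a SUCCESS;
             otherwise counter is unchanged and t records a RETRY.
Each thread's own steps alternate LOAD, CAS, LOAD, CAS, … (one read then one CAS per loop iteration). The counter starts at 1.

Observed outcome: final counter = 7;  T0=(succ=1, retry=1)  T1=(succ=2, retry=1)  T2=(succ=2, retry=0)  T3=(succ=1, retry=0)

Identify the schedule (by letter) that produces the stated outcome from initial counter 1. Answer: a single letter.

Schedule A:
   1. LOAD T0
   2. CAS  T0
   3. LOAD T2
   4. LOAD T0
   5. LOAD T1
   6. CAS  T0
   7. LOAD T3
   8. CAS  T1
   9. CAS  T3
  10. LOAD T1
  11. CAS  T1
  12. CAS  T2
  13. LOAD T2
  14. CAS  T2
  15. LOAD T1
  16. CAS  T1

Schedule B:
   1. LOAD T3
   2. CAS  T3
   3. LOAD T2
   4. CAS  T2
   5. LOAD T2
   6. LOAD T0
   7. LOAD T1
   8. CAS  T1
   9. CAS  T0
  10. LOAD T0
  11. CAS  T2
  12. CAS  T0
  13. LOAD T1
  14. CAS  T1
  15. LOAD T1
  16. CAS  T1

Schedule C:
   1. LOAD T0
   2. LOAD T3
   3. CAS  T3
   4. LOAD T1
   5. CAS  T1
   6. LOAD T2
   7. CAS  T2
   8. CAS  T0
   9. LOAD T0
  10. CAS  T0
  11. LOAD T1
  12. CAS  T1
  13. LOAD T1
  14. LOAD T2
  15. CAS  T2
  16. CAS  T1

Run C:
1. LOAD T0 → mem=1 r[T0]=1 [LOAD]
2. LOAD T3 → mem=1 r[T3]=1 [LOAD]
3. CAS T3 → mem=2 r[T3]=1 [OK]
4. LOAD T1 → mem=2 r[T1]=2 [LOAD]
5. CAS T1 → mem=3 r[T1]=2 [OK]
6. LOAD T2 → mem=3 r[T2]=3 [LOAD]
7. CAS T2 → mem=4 r[T2]=3 [OK]
8. CAS T0 → mem=4 r[T0]=1 [RETRY]
9. LOAD T0 → mem=4 r[T0]=4 [LOAD]
10. CAS T0 → mem=5 r[T0]=4 [OK]
11. LOAD T1 → mem=5 r[T1]=5 [LOAD]
12. CAS T1 → mem=6 r[T1]=5 [OK]
13. LOAD T1 → mem=6 r[T1]=6 [LOAD]
14. LOAD T2 → mem=6 r[T2]=6 [LOAD]
15. CAS T2 → mem=7 r[T2]=6 [OK]
16. CAS T1 → mem=7 r[T1]=6 [RETRY]

C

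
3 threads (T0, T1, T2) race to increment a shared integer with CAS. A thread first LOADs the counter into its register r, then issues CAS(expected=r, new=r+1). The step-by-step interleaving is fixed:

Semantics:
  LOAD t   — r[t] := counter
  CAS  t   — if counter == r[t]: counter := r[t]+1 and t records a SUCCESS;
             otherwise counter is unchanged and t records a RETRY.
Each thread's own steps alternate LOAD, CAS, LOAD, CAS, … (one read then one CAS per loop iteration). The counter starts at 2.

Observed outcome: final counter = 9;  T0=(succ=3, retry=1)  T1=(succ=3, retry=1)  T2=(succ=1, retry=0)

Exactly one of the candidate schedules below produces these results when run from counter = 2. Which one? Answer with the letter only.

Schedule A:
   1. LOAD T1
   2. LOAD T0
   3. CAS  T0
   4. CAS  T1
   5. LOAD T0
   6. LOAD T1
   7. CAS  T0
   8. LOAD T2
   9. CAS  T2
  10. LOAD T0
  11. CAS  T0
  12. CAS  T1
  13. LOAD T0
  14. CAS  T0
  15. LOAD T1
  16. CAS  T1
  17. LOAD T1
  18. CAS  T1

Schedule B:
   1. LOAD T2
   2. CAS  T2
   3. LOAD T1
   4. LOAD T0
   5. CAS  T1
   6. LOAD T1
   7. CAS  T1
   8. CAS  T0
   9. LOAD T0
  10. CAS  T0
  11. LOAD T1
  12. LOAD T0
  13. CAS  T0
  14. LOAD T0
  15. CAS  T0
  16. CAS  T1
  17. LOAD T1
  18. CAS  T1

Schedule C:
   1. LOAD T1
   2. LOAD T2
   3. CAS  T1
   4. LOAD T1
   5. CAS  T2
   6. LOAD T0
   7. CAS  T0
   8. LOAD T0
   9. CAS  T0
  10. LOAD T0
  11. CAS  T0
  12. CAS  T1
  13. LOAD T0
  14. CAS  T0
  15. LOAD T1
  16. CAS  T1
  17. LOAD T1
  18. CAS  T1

Run B:
   1) LOAD T2:  M=2  r_T2=2
   2) CAS  T2:  M=3  r_T2=2 ✓
   3) LOAD T1:  M=3  r_T1=3
   4) LOAD T0:  M=3  r_T0=3
   5) CAS  T1:  M=4  r_T1=3 ✓
   6) LOAD T1:  M=4  r_T1=4
   7) CAS  T1:  M=5  r_T1=4 ✓
   8) CAS  T0:  M=5  r_T0=3 ✗
   9) LOAD T0:  M=5  r_T0=5
  10) CAS  T0:  M=6  r_T0=5 ✓
  11) LOAD T1:  M=6  r_T1=6
  12) LOAD T0:  M=6  r_T0=6
  13) CAS  T0:  M=7  r_T0=6 ✓
  14) LOAD T0:  M=7  r_T0=7
  15) CAS  T0:  M=8  r_T0=7 ✓
  16) CAS  T1:  M=8  r_T1=6 ✗
  17) LOAD T1:  M=8  r_T1=8
  18) CAS  T1:  M=9  r_T1=8 ✓

B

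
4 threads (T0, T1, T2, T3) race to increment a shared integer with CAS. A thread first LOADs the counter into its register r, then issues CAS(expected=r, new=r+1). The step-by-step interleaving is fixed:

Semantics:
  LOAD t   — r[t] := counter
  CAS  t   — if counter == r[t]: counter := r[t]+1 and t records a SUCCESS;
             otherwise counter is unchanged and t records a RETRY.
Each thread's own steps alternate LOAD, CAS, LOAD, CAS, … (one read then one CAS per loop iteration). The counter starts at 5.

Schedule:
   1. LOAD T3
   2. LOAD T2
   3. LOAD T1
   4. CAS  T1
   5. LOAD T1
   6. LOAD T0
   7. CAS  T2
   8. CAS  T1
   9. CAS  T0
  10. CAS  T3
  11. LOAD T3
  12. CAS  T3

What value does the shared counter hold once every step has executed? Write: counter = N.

counter = 8

[1] T3.load  rd  (counter 5, T3.r 5)
[2] T2.load  rd  (counter 5, T2.r 5)
[3] T1.load  rd  (counter 5, T1.r 5)
[4] T1.cas  hit  (counter 6, T1.r 5)
[5] T1.load  rd  (counter 6, T1.r 6)
[6] T0.load  rd  (counter 6, T0.r 6)
[7] T2.cas  miss  (counter 6, T2.r 5)
[8] T1.cas  hit  (counter 7, T1.r 6)
[9] T0.cas  miss  (counter 7, T0.r 6)
[10] T3.cas  miss  (counter 7, T3.r 5)
[11] T3.load  rd  (counter 7, T3.r 7)
[12] T3.cas  hit  (counter 8, T3.r 7)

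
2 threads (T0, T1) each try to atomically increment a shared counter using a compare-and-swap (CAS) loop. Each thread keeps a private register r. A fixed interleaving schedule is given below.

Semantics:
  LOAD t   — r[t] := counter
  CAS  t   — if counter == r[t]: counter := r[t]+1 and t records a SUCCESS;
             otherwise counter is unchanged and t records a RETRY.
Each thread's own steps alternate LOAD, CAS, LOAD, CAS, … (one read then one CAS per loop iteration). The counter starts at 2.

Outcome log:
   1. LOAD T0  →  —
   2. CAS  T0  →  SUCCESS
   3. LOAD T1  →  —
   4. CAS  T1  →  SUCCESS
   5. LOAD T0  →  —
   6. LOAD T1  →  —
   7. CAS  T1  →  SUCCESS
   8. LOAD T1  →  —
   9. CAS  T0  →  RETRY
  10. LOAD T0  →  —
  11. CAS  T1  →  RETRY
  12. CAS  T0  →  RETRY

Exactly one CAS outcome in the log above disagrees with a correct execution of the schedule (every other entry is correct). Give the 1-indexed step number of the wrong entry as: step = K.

Reference trace:
#1 T0 reads 2
#2 T0 CAS(2→3) writes; counter now 3
#3 T1 reads 3
#4 T1 CAS(3→4) writes; counter now 4
#5 T0 reads 4
#6 T1 reads 4
#7 T1 CAS(4→5) writes; counter now 5
#8 T1 reads 5
#9 T0 CAS(4→5) fails; counter now 5
#10 T0 reads 5
#11 T1 CAS(5→6) writes; counter now 6
#12 T0 CAS(5→6) fails; counter now 6
Mismatch at 11.

step = 11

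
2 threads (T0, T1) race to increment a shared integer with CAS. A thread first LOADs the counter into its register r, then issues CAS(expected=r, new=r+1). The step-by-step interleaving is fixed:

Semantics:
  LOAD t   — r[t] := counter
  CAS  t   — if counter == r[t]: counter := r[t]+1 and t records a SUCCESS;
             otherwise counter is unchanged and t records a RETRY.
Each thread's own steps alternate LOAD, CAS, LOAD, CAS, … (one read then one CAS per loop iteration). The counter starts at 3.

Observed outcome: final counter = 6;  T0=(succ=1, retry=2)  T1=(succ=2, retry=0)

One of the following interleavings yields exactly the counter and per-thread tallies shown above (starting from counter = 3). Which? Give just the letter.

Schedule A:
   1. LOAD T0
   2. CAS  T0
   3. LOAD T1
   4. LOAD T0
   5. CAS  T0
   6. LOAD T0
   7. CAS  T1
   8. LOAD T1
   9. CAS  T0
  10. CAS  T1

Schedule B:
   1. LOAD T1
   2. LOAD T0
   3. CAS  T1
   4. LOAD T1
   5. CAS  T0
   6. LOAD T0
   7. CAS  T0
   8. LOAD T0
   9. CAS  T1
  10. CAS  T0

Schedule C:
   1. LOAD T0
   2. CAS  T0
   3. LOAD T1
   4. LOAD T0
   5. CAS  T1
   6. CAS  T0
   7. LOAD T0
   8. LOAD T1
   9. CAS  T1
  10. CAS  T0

C

Simulating candidate C:
   1) LOAD T0:  M=3  r_T0=3
   2) CAS  T0:  M=4  r_T0=3 ✓
   3) LOAD T1:  M=4  r_T1=4
   4) LOAD T0:  M=4  r_T0=4
   5) CAS  T1:  M=5  r_T1=4 ✓
   6) CAS  T0:  M=5  r_T0=4 ✗
   7) LOAD T0:  M=5  r_T0=5
   8) LOAD T1:  M=5  r_T1=5
   9) CAS  T1:  M=6  r_T1=5 ✓
  10) CAS  T0:  M=6  r_T0=5 ✗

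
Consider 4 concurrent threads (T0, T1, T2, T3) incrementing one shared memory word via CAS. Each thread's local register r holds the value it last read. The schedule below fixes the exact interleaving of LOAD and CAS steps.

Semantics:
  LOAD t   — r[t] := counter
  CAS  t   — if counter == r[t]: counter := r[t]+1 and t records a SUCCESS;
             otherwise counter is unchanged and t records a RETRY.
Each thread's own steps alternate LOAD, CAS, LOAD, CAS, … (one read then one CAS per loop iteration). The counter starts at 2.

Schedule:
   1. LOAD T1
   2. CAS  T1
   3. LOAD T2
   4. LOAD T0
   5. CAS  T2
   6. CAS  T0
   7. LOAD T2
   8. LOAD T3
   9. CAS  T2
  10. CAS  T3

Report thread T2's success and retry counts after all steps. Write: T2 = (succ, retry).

step 1: T1 LOAD ⇒ load; ctr=2 reg=2
step 2: T1 CAS ⇒ ok; ctr=3 reg=2
step 3: T2 LOAD ⇒ load; ctr=3 reg=3
step 4: T0 LOAD ⇒ load; ctr=3 reg=3
step 5: T2 CAS ⇒ ok; ctr=4 reg=3
step 6: T0 CAS ⇒ retry; ctr=4 reg=3
step 7: T2 LOAD ⇒ load; ctr=4 reg=4
step 8: T3 LOAD ⇒ load; ctr=4 reg=4
step 9: T2 CAS ⇒ ok; ctr=5 reg=4
step 10: T3 CAS ⇒ retry; ctr=5 reg=4

T2 = (2, 0)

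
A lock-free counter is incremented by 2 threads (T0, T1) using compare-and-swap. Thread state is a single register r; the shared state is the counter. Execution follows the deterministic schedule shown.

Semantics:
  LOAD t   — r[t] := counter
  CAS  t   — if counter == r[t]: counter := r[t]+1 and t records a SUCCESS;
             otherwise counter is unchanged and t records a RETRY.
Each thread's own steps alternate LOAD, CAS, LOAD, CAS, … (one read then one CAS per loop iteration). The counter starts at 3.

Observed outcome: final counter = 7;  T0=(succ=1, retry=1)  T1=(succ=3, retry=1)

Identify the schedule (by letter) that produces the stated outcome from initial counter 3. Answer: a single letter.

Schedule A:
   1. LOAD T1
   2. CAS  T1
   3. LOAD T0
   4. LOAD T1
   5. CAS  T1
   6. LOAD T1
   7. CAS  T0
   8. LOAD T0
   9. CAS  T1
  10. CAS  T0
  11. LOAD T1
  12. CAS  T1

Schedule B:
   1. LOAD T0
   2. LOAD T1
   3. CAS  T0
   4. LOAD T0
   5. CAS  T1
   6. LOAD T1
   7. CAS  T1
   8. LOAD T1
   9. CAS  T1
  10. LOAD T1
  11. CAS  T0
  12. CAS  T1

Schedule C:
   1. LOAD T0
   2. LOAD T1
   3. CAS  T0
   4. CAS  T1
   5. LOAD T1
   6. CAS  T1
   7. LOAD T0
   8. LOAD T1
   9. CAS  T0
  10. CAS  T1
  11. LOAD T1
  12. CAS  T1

Simulating candidate B:
#1 T0 reads 3
#2 T1 reads 3
#3 T0 CAS(3→4) writes; counter now 4
#4 T0 reads 4
#5 T1 CAS(3→4) fails; counter now 4
#6 T1 reads 4
#7 T1 CAS(4→5) writes; counter now 5
#8 T1 reads 5
#9 T1 CAS(5→6) writes; counter now 6
#10 T1 reads 6
#11 T0 CAS(4→5) fails; counter now 6
#12 T1 CAS(6→7) writes; counter now 7

B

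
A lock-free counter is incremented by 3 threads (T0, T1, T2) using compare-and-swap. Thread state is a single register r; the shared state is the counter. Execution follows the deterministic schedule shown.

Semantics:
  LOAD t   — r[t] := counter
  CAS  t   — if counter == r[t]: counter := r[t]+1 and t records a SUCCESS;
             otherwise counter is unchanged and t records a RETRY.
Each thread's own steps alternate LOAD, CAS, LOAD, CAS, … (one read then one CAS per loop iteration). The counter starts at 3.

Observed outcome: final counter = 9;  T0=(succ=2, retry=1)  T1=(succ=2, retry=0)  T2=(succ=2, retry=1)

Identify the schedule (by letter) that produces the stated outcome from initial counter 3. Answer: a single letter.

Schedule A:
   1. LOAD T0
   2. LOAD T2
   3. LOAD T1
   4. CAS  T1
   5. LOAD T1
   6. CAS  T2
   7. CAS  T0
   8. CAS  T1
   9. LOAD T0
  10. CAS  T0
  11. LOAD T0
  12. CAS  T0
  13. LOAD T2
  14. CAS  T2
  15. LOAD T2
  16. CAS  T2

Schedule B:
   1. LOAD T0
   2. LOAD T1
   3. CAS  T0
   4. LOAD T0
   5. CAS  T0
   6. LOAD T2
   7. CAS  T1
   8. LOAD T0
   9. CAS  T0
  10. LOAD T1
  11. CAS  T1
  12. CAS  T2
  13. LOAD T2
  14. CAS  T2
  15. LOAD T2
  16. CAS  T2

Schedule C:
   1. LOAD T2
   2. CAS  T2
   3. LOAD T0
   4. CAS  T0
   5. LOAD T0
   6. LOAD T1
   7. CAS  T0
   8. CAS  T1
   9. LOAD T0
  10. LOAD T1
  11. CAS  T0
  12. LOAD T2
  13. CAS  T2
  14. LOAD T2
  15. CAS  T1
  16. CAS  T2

A

Tracing schedule A:
step 1: T0 LOAD ⇒ load; ctr=3 reg=3
step 2: T2 LOAD ⇒ load; ctr=3 reg=3
step 3: T1 LOAD ⇒ load; ctr=3 reg=3
step 4: T1 CAS ⇒ ok; ctr=4 reg=3
step 5: T1 LOAD ⇒ load; ctr=4 reg=4
step 6: T2 CAS ⇒ retry; ctr=4 reg=3
step 7: T0 CAS ⇒ retry; ctr=4 reg=3
step 8: T1 CAS ⇒ ok; ctr=5 reg=4
step 9: T0 LOAD ⇒ load; ctr=5 reg=5
step 10: T0 CAS ⇒ ok; ctr=6 reg=5
step 11: T0 LOAD ⇒ load; ctr=6 reg=6
step 12: T0 CAS ⇒ ok; ctr=7 reg=6
step 13: T2 LOAD ⇒ load; ctr=7 reg=7
step 14: T2 CAS ⇒ ok; ctr=8 reg=7
step 15: T2 LOAD ⇒ load; ctr=8 reg=8
step 16: T2 CAS ⇒ ok; ctr=9 reg=8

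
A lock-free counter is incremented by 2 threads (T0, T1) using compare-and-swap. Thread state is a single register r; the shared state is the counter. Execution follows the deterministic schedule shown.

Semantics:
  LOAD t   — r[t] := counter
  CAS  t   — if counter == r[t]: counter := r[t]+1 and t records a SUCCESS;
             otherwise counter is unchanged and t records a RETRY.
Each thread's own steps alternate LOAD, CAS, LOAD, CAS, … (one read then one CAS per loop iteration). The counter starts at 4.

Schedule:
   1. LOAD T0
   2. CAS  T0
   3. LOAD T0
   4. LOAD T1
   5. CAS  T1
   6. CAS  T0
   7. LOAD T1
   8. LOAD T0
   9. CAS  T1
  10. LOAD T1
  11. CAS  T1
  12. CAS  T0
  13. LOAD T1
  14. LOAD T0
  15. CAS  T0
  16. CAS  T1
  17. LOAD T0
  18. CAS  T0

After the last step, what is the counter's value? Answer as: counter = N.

#1 T0 reads 4
#2 T0 CAS(4→5) writes; counter now 5
#3 T0 reads 5
#4 T1 reads 5
#5 T1 CAS(5→6) writes; counter now 6
#6 T0 CAS(5→6) fails; counter now 6
#7 T1 reads 6
#8 T0 reads 6
#9 T1 CAS(6→7) writes; counter now 7
#10 T1 reads 7
#11 T1 CAS(7→8) writes; counter now 8
#12 T0 CAS(6→7) fails; counter now 8
#13 T1 reads 8
#14 T0 reads 8
#15 T0 CAS(8→9) writes; counter now 9
#16 T1 CAS(8→9) fails; counter now 9
#17 T0 reads 9
#18 T0 CAS(9→10) writes; counter now 10

counter = 10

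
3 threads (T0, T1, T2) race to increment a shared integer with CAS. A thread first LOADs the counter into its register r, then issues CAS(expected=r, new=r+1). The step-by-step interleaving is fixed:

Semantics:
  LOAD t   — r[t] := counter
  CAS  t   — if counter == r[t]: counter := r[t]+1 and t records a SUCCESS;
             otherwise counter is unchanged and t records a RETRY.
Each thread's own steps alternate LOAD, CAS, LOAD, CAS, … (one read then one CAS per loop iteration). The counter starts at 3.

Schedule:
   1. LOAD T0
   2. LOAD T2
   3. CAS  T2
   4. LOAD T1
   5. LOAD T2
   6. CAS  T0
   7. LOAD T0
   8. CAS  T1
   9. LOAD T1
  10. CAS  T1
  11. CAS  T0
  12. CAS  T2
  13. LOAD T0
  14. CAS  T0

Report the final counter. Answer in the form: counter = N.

counter = 7

   1) LOAD T0:  M=3  r_T0=3
   2) LOAD T2:  M=3  r_T2=3
   3) CAS  T2:  M=4  r_T2=3 ✓
   4) LOAD T1:  M=4  r_T1=4
   5) LOAD T2:  M=4  r_T2=4
   6) CAS  T0:  M=4  r_T0=3 ✗
   7) LOAD T0:  M=4  r_T0=4
   8) CAS  T1:  M=5  r_T1=4 ✓
   9) LOAD T1:  M=5  r_T1=5
  10) CAS  T1:  M=6  r_T1=5 ✓
  11) CAS  T0:  M=6  r_T0=4 ✗
  12) CAS  T2:  M=6  r_T2=4 ✗
  13) LOAD T0:  M=6  r_T0=6
  14) CAS  T0:  M=7  r_T0=6 ✓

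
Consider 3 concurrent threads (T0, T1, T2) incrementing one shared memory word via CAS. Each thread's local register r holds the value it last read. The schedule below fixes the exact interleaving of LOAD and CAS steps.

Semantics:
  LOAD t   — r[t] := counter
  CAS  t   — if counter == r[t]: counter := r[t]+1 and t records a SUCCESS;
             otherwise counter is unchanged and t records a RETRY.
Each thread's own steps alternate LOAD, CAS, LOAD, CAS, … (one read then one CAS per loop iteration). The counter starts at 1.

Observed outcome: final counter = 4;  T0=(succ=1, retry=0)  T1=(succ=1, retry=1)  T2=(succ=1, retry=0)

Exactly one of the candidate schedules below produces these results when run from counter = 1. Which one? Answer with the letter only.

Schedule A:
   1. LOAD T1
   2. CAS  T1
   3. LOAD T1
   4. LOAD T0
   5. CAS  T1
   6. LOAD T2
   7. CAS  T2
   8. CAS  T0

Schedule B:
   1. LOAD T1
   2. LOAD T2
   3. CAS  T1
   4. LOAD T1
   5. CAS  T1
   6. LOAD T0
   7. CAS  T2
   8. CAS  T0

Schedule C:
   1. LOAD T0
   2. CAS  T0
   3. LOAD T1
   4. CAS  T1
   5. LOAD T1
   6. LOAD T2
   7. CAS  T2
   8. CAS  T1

Simulating candidate C:
   1) LOAD T0:  M=1  r_T0=1
   2) CAS  T0:  M=2  r_T0=1 ✓
   3) LOAD T1:  M=2  r_T1=2
   4) CAS  T1:  M=3  r_T1=2 ✓
   5) LOAD T1:  M=3  r_T1=3
   6) LOAD T2:  M=3  r_T2=3
   7) CAS  T2:  M=4  r_T2=3 ✓
   8) CAS  T1:  M=4  r_T1=3 ✗

C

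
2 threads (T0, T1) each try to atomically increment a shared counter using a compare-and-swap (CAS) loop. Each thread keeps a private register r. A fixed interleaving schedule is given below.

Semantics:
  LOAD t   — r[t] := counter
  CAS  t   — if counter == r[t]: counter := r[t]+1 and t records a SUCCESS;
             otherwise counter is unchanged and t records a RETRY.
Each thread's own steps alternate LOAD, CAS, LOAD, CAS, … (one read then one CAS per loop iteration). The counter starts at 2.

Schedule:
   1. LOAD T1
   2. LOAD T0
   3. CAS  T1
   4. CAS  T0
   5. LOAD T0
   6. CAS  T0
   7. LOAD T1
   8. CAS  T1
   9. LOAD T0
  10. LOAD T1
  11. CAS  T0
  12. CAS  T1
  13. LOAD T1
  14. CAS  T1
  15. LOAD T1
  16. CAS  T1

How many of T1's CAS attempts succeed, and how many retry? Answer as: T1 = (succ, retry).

   1) LOAD T1:  M=2  r_T1=2
   2) LOAD T0:  M=2  r_T0=2
   3) CAS  T1:  M=3  r_T1=2 ✓
   4) CAS  T0:  M=3  r_T0=2 ✗
   5) LOAD T0:  M=3  r_T0=3
   6) CAS  T0:  M=4  r_T0=3 ✓
   7) LOAD T1:  M=4  r_T1=4
   8) CAS  T1:  M=5  r_T1=4 ✓
   9) LOAD T0:  M=5  r_T0=5
  10) LOAD T1:  M=5  r_T1=5
  11) CAS  T0:  M=6  r_T0=5 ✓
  12) CAS  T1:  M=6  r_T1=5 ✗
  13) LOAD T1:  M=6  r_T1=6
  14) CAS  T1:  M=7  r_T1=6 ✓
  15) LOAD T1:  M=7  r_T1=7
  16) CAS  T1:  M=8  r_T1=7 ✓

T1 = (4, 1)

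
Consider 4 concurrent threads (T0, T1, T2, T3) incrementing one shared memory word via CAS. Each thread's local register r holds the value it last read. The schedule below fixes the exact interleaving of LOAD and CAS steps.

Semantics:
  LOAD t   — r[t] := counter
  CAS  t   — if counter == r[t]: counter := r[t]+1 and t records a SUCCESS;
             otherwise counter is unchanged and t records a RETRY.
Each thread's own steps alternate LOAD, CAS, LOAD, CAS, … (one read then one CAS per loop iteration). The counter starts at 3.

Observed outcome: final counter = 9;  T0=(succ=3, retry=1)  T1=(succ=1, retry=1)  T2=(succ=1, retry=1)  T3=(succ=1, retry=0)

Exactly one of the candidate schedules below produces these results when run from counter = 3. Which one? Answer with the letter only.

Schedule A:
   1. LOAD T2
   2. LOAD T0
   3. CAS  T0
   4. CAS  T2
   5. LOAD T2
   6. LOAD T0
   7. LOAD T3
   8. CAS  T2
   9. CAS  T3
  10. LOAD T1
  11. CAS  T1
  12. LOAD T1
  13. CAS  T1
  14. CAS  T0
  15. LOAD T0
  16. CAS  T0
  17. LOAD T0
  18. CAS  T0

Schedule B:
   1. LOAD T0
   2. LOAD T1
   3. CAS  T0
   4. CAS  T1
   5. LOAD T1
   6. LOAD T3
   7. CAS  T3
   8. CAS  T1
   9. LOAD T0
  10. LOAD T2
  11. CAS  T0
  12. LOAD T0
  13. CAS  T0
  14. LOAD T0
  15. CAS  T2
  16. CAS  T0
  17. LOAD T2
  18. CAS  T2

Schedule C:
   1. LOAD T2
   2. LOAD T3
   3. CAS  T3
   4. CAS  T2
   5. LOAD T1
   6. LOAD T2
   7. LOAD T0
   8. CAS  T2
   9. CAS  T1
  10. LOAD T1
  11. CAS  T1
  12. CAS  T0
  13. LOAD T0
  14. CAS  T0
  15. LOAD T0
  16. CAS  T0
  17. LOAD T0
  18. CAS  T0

Tracing schedule C:
[1] T2.load  rd  (counter 3, T2.r 3)
[2] T3.load  rd  (counter 3, T3.r 3)
[3] T3.cas  hit  (counter 4, T3.r 3)
[4] T2.cas  miss  (counter 4, T2.r 3)
[5] T1.load  rd  (counter 4, T1.r 4)
[6] T2.load  rd  (counter 4, T2.r 4)
[7] T0.load  rd  (counter 4, T0.r 4)
[8] T2.cas  hit  (counter 5, T2.r 4)
[9] T1.cas  miss  (counter 5, T1.r 4)
[10] T1.load  rd  (counter 5, T1.r 5)
[11] T1.cas  hit  (counter 6, T1.r 5)
[12] T0.cas  miss  (counter 6, T0.r 4)
[13] T0.load  rd  (counter 6, T0.r 6)
[14] T0.cas  hit  (counter 7, T0.r 6)
[15] T0.load  rd  (counter 7, T0.r 7)
[16] T0.cas  hit  (counter 8, T0.r 7)
[17] T0.load  rd  (counter 8, T0.r 8)
[18] T0.cas  hit  (counter 9, T0.r 8)

C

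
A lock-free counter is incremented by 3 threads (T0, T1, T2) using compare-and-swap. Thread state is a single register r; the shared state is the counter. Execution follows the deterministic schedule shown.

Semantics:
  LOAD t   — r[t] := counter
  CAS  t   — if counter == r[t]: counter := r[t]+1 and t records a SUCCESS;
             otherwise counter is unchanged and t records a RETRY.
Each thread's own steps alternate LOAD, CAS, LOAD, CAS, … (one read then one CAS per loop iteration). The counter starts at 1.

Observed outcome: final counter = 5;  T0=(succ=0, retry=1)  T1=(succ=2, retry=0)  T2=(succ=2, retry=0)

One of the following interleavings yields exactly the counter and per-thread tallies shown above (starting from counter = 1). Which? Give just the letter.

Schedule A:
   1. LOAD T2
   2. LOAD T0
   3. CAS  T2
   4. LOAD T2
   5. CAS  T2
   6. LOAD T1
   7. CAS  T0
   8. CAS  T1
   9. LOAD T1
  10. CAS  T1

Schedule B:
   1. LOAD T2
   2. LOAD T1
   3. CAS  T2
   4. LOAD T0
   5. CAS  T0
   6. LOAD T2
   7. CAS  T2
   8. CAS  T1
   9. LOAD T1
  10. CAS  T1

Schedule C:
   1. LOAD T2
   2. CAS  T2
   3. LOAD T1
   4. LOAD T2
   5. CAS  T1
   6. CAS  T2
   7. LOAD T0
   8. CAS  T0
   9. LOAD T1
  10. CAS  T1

Simulating candidate A:
1. LOAD T2 → mem=1 r[T2]=1 [LOAD]
2. LOAD T0 → mem=1 r[T0]=1 [LOAD]
3. CAS T2 → mem=2 r[T2]=1 [OK]
4. LOAD T2 → mem=2 r[T2]=2 [LOAD]
5. CAS T2 → mem=3 r[T2]=2 [OK]
6. LOAD T1 → mem=3 r[T1]=3 [LOAD]
7. CAS T0 → mem=3 r[T0]=1 [RETRY]
8. CAS T1 → mem=4 r[T1]=3 [OK]
9. LOAD T1 → mem=4 r[T1]=4 [LOAD]
10. CAS T1 → mem=5 r[T1]=4 [OK]

A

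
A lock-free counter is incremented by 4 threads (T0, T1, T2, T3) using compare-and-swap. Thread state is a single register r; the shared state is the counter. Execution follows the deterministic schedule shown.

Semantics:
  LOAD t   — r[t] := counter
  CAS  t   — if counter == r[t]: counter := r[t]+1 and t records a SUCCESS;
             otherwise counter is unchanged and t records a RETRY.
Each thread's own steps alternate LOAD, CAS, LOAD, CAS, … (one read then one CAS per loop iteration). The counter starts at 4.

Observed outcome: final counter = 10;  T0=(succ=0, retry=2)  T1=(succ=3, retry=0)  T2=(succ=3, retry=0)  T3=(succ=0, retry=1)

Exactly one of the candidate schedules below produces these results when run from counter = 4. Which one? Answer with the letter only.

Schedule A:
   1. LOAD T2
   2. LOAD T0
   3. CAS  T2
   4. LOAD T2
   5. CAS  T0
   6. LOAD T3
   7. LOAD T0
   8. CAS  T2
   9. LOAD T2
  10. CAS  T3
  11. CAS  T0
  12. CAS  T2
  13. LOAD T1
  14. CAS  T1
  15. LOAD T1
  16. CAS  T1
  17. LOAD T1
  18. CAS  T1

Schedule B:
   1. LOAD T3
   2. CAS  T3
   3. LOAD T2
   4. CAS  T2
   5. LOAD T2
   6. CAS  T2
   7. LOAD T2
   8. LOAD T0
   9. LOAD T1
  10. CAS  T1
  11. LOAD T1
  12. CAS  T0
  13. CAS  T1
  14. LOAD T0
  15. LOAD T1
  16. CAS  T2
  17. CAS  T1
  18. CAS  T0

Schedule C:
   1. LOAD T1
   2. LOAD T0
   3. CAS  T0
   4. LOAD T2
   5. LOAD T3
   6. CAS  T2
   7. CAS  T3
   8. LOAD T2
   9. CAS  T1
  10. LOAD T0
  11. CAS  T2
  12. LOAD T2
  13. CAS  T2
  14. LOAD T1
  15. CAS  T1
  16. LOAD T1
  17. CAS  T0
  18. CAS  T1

Run A:
   1) LOAD T2:  M=4  r_T2=4
   2) LOAD T0:  M=4  r_T0=4
   3) CAS  T2:  M=5  r_T2=4 ✓
   4) LOAD T2:  M=5  r_T2=5
   5) CAS  T0:  M=5  r_T0=4 ✗
   6) LOAD T3:  M=5  r_T3=5
   7) LOAD T0:  M=5  r_T0=5
   8) CAS  T2:  M=6  r_T2=5 ✓
   9) LOAD T2:  M=6  r_T2=6
  10) CAS  T3:  M=6  r_T3=5 ✗
  11) CAS  T0:  M=6  r_T0=5 ✗
  12) CAS  T2:  M=7  r_T2=6 ✓
  13) LOAD T1:  M=7  r_T1=7
  14) CAS  T1:  M=8  r_T1=7 ✓
  15) LOAD T1:  M=8  r_T1=8
  16) CAS  T1:  M=9  r_T1=8 ✓
  17) LOAD T1:  M=9  r_T1=9
  18) CAS  T1:  M=10  r_T1=9 ✓

A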